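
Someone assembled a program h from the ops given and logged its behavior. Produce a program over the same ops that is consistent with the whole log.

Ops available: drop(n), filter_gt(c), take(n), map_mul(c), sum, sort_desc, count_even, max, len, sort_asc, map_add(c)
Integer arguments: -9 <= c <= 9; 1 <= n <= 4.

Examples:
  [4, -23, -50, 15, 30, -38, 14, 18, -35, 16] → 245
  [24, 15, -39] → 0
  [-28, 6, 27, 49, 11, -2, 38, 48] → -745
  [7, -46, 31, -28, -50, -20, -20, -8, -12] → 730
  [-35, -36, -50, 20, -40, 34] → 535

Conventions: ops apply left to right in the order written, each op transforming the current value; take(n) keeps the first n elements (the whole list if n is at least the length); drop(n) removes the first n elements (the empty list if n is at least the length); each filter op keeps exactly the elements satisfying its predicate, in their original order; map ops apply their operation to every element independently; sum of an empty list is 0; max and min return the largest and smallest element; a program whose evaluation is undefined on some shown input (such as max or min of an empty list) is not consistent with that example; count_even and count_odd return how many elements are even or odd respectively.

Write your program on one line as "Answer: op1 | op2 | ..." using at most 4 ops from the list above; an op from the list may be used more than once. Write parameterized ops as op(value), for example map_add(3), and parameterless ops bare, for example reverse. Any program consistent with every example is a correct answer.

sort_asc | map_mul(-5) | sum

Check, running the answer program on each example:
  [4, -23, -50, 15, 30, -38, 14, 18, -35, 16] -> [-50, -38, -35, -23, 4, 14, 15, 16, 18, 30] -> [250, 190, 175, 115, -20, -70, -75, -80, -90, -150] -> 245
  [24, 15, -39] -> [-39, 15, 24] -> [195, -75, -120] -> 0
  [-28, 6, 27, 49, 11, -2, 38, 48] -> [-28, -2, 6, 11, 27, 38, 48, 49] -> [140, 10, -30, -55, -135, -190, -240, -245] -> -745
  [7, -46, 31, -28, -50, -20, -20, -8, -12] -> [-50, -46, -28, -20, -20, -12, -8, 7, 31] -> [250, 230, 140, 100, 100, 60, 40, -35, -155] -> 730
  [-35, -36, -50, 20, -40, 34] -> [-50, -40, -36, -35, 20, 34] -> [250, 200, 180, 175, -100, -170] -> 535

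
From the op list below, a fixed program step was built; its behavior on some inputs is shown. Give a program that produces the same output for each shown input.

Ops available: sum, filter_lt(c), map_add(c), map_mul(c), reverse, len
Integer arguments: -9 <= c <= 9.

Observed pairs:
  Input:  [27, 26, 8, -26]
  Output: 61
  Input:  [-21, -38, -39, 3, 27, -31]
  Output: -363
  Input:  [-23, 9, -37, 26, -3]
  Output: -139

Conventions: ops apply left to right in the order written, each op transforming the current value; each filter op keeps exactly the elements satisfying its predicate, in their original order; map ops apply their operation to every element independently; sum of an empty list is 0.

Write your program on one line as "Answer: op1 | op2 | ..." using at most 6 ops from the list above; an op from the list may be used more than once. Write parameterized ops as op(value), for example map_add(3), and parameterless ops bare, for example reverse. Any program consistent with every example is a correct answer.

map_add(-9) | map_mul(-1) | map_add(-8) | map_mul(-3) | map_add(-8) | sum

Check, running the answer program on each example:
  [27, 26, 8, -26] -> [18, 17, -1, -35] -> [-18, -17, 1, 35] -> [-26, -25, -7, 27] -> [78, 75, 21, -81] -> [70, 67, 13, -89] -> 61
  [-21, -38, -39, 3, 27, -31] -> [-30, -47, -48, -6, 18, -40] -> [30, 47, 48, 6, -18, 40] -> [22, 39, 40, -2, -26, 32] -> [-66, -117, -120, 6, 78, -96] -> [-74, -125, -128, -2, 70, -104] -> -363
  [-23, 9, -37, 26, -3] -> [-32, 0, -46, 17, -12] -> [32, 0, 46, -17, 12] -> [24, -8, 38, -25, 4] -> [-72, 24, -114, 75, -12] -> [-80, 16, -122, 67, -20] -> -139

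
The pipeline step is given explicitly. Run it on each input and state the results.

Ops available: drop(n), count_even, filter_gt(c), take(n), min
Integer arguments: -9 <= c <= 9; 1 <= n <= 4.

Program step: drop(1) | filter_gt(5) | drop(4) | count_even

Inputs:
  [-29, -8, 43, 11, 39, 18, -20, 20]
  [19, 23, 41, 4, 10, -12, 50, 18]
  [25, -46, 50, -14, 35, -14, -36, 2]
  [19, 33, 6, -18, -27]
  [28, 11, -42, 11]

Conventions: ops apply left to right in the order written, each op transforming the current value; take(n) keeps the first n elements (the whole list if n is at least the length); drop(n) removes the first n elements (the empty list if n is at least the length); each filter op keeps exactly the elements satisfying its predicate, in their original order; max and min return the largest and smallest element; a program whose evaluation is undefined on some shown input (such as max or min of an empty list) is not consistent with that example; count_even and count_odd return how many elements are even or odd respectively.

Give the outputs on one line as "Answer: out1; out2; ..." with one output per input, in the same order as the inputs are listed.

Execution, op by op:
  [-29, -8, 43, 11, 39, 18, -20, 20] -> [-8, 43, 11, 39, 18, -20, 20] -> [43, 11, 39, 18, 20] -> [20] -> 1
  [19, 23, 41, 4, 10, -12, 50, 18] -> [23, 41, 4, 10, -12, 50, 18] -> [23, 41, 10, 50, 18] -> [18] -> 1
  [25, -46, 50, -14, 35, -14, -36, 2] -> [-46, 50, -14, 35, -14, -36, 2] -> [50, 35] -> [] -> 0
  [19, 33, 6, -18, -27] -> [33, 6, -18, -27] -> [33, 6] -> [] -> 0
  [28, 11, -42, 11] -> [11, -42, 11] -> [11, 11] -> [] -> 0

1; 1; 0; 0; 0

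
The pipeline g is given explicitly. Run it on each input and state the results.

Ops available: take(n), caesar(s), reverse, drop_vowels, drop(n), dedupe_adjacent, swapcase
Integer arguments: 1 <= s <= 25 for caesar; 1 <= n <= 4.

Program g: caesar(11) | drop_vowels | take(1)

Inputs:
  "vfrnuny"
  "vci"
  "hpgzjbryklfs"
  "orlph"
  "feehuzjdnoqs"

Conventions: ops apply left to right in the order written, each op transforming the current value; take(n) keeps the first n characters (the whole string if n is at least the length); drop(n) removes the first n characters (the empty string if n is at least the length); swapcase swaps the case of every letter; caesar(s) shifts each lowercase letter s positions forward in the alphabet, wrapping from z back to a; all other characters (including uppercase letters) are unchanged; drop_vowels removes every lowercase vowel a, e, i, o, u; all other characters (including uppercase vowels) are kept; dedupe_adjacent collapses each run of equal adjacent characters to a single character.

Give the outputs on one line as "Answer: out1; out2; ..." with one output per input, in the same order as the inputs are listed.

Execution, op by op:
  "vfrnuny" -> "gqcyfyj" -> "gqcyfyj" -> "g"
  "vci" -> "gnt" -> "gnt" -> "g"
  "hpgzjbryklfs" -> "sarkumcjvwqd" -> "srkmcjvwqd" -> "s"
  "orlph" -> "zcwas" -> "zcws" -> "z"
  "feehuzjdnoqs" -> "qppsfkuoyzbd" -> "qppsfkyzbd" -> "q"

"g"; "g"; "s"; "z"; "q"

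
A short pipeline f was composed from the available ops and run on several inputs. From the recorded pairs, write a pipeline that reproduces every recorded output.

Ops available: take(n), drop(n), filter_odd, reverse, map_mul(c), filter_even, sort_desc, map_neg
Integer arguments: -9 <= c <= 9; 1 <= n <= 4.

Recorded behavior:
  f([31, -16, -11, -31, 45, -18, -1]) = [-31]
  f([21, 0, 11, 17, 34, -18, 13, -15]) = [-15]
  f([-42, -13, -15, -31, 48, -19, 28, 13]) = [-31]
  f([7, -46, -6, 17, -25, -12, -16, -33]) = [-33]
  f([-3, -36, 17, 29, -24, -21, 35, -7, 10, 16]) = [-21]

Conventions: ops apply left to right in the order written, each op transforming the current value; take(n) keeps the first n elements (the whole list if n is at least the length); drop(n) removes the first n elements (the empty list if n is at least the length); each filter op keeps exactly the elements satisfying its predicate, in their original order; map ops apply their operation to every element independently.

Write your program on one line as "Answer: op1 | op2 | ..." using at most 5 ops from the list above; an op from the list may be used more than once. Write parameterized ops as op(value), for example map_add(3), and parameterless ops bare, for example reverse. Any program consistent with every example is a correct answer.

sort_desc | filter_odd | reverse | take(1)

Check, running the answer program on each example:
  [31, -16, -11, -31, 45, -18, -1] -> [45, 31, -1, -11, -16, -18, -31] -> [45, 31, -1, -11, -31] -> [-31, -11, -1, 31, 45] -> [-31]
  [21, 0, 11, 17, 34, -18, 13, -15] -> [34, 21, 17, 13, 11, 0, -15, -18] -> [21, 17, 13, 11, -15] -> [-15, 11, 13, 17, 21] -> [-15]
  [-42, -13, -15, -31, 48, -19, 28, 13] -> [48, 28, 13, -13, -15, -19, -31, -42] -> [13, -13, -15, -19, -31] -> [-31, -19, -15, -13, 13] -> [-31]
  [7, -46, -6, 17, -25, -12, -16, -33] -> [17, 7, -6, -12, -16, -25, -33, -46] -> [17, 7, -25, -33] -> [-33, -25, 7, 17] -> [-33]
  [-3, -36, 17, 29, -24, -21, 35, -7, 10, 16] -> [35, 29, 17, 16, 10, -3, -7, -21, -24, -36] -> [35, 29, 17, -3, -7, -21] -> [-21, -7, -3, 17, 29, 35] -> [-21]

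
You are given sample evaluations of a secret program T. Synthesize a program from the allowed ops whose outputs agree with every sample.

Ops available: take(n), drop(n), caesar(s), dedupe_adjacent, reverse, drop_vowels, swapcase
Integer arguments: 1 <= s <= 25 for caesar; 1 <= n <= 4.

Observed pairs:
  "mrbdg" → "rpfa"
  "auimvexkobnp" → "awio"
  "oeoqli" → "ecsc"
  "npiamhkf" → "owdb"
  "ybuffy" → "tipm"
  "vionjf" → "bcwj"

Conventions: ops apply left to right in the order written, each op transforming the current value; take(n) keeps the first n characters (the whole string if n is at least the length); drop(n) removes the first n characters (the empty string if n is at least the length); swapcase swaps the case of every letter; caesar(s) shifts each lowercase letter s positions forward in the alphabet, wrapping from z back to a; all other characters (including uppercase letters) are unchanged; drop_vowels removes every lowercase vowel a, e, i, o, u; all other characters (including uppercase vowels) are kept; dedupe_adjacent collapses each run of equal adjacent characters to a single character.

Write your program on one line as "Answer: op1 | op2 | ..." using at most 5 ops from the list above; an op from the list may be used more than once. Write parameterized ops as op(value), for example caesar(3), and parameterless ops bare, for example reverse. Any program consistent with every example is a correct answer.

caesar(7) | take(4) | caesar(24) | reverse | caesar(9)

Check, running the answer program on each example:
  "mrbdg" -> "tyikn" -> "tyik" -> "rwgi" -> "igwr" -> "rpfa"
  "auimvexkobnp" -> "hbptclerviuw" -> "hbpt" -> "fznr" -> "rnzf" -> "awio"
  "oeoqli" -> "vlvxsp" -> "vlvx" -> "tjtv" -> "vtjt" -> "ecsc"
  "npiamhkf" -> "uwphtorm" -> "uwph" -> "sunf" -> "fnus" -> "owdb"
  "ybuffy" -> "fibmmf" -> "fibm" -> "dgzk" -> "kzgd" -> "tipm"
  "vionjf" -> "cpvuqm" -> "cpvu" -> "ants" -> "stna" -> "bcwj"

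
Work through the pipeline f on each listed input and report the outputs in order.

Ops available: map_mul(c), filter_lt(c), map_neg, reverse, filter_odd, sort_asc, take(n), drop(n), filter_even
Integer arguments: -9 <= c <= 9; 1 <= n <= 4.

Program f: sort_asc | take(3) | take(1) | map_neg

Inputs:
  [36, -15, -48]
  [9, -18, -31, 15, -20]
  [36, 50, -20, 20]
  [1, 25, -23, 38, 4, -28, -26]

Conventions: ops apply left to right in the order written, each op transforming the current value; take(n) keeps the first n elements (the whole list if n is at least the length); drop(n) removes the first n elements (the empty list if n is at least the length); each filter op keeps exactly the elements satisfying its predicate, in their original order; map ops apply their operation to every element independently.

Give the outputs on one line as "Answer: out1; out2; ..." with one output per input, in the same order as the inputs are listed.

Execution, op by op:
  [36, -15, -48] -> [-48, -15, 36] -> [-48, -15, 36] -> [-48] -> [48]
  [9, -18, -31, 15, -20] -> [-31, -20, -18, 9, 15] -> [-31, -20, -18] -> [-31] -> [31]
  [36, 50, -20, 20] -> [-20, 20, 36, 50] -> [-20, 20, 36] -> [-20] -> [20]
  [1, 25, -23, 38, 4, -28, -26] -> [-28, -26, -23, 1, 4, 25, 38] -> [-28, -26, -23] -> [-28] -> [28]

[48]; [31]; [20]; [28]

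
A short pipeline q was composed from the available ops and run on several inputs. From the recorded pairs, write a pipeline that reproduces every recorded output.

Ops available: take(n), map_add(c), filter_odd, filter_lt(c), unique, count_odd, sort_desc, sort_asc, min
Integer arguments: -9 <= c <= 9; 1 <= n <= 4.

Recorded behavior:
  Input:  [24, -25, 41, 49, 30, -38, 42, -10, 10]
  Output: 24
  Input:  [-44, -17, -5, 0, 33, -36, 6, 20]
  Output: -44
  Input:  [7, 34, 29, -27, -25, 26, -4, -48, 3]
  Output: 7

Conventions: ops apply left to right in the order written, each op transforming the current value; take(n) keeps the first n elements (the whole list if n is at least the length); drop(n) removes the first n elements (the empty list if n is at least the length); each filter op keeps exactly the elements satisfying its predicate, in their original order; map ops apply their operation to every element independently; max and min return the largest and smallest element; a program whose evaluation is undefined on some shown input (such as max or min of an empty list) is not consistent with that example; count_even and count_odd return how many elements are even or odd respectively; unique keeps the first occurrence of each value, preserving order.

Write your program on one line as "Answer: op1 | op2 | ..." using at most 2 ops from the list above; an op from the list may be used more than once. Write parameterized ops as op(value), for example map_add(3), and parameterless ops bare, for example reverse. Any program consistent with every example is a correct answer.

take(1) | min

Check, running the answer program on each example:
  [24, -25, 41, 49, 30, -38, 42, -10, 10] -> [24] -> 24
  [-44, -17, -5, 0, 33, -36, 6, 20] -> [-44] -> -44
  [7, 34, 29, -27, -25, 26, -4, -48, 3] -> [7] -> 7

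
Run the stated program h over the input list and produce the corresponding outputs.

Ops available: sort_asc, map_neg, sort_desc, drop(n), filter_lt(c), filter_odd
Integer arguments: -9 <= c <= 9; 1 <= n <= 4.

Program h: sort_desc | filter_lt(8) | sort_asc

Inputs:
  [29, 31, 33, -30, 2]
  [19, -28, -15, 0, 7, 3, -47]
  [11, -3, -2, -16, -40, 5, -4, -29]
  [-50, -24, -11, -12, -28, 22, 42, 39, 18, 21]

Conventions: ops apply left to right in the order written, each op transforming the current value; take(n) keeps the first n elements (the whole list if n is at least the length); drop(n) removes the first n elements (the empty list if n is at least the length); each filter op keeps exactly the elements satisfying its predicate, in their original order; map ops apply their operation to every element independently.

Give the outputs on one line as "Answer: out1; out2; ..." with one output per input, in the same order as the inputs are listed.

Execution, op by op:
  [29, 31, 33, -30, 2] -> [33, 31, 29, 2, -30] -> [2, -30] -> [-30, 2]
  [19, -28, -15, 0, 7, 3, -47] -> [19, 7, 3, 0, -15, -28, -47] -> [7, 3, 0, -15, -28, -47] -> [-47, -28, -15, 0, 3, 7]
  [11, -3, -2, -16, -40, 5, -4, -29] -> [11, 5, -2, -3, -4, -16, -29, -40] -> [5, -2, -3, -4, -16, -29, -40] -> [-40, -29, -16, -4, -3, -2, 5]
  [-50, -24, -11, -12, -28, 22, 42, 39, 18, 21] -> [42, 39, 22, 21, 18, -11, -12, -24, -28, -50] -> [-11, -12, -24, -28, -50] -> [-50, -28, -24, -12, -11]

[-30, 2]; [-47, -28, -15, 0, 3, 7]; [-40, -29, -16, -4, -3, -2, 5]; [-50, -28, -24, -12, -11]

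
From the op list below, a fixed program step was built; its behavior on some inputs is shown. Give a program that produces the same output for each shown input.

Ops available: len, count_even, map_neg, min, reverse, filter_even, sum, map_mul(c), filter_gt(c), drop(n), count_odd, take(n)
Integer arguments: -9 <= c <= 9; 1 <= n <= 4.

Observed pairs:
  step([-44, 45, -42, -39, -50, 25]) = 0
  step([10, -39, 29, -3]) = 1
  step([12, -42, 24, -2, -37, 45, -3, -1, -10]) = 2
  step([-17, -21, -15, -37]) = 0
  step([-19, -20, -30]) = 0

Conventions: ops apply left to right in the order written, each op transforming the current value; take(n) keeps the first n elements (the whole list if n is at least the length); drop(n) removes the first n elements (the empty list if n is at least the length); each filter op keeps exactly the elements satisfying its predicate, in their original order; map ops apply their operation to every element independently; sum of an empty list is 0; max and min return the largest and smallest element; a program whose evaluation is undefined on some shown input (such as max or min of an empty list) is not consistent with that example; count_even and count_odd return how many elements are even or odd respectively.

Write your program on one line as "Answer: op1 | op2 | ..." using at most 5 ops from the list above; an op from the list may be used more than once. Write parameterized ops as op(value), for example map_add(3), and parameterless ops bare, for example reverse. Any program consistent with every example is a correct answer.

filter_gt(7) | reverse | filter_even | len

Check, running the answer program on each example:
  [-44, 45, -42, -39, -50, 25] -> [45, 25] -> [25, 45] -> [] -> 0
  [10, -39, 29, -3] -> [10, 29] -> [29, 10] -> [10] -> 1
  [12, -42, 24, -2, -37, 45, -3, -1, -10] -> [12, 24, 45] -> [45, 24, 12] -> [24, 12] -> 2
  [-17, -21, -15, -37] -> [] -> [] -> [] -> 0
  [-19, -20, -30] -> [] -> [] -> [] -> 0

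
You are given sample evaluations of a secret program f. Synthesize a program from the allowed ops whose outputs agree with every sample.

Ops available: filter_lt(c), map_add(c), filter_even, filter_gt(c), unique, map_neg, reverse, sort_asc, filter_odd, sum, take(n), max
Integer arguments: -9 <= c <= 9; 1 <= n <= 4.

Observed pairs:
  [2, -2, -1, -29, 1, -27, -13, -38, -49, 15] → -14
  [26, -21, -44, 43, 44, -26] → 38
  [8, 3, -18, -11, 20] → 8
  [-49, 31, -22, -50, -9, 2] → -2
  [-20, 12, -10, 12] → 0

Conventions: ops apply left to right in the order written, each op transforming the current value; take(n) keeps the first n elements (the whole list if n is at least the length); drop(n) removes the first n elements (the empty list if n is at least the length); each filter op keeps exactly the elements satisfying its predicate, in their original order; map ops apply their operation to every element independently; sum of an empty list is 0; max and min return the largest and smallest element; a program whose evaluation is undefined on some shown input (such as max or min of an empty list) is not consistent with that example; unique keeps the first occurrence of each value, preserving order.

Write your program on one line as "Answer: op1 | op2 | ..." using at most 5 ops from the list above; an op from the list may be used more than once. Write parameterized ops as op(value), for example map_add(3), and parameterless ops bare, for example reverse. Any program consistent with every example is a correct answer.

filter_odd | map_add(8) | take(2) | sum

Check, running the answer program on each example:
  [2, -2, -1, -29, 1, -27, -13, -38, -49, 15] -> [-1, -29, 1, -27, -13, -49, 15] -> [7, -21, 9, -19, -5, -41, 23] -> [7, -21] -> -14
  [26, -21, -44, 43, 44, -26] -> [-21, 43] -> [-13, 51] -> [-13, 51] -> 38
  [8, 3, -18, -11, 20] -> [3, -11] -> [11, -3] -> [11, -3] -> 8
  [-49, 31, -22, -50, -9, 2] -> [-49, 31, -9] -> [-41, 39, -1] -> [-41, 39] -> -2
  [-20, 12, -10, 12] -> [] -> [] -> [] -> 0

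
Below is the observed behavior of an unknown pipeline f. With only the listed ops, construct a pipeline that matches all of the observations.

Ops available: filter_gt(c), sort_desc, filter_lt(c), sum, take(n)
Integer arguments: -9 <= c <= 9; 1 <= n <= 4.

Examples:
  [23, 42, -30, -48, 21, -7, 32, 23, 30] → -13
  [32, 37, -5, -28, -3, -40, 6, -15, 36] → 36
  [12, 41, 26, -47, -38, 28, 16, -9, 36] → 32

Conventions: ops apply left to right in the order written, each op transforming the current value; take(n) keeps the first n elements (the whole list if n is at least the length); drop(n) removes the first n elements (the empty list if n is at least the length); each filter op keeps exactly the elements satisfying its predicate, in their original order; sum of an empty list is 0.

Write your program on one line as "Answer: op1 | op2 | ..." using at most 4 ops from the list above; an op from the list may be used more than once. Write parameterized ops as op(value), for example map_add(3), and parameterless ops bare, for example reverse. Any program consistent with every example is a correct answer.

take(4) | sort_desc | sum

Check, running the answer program on each example:
  [23, 42, -30, -48, 21, -7, 32, 23, 30] -> [23, 42, -30, -48] -> [42, 23, -30, -48] -> -13
  [32, 37, -5, -28, -3, -40, 6, -15, 36] -> [32, 37, -5, -28] -> [37, 32, -5, -28] -> 36
  [12, 41, 26, -47, -38, 28, 16, -9, 36] -> [12, 41, 26, -47] -> [41, 26, 12, -47] -> 32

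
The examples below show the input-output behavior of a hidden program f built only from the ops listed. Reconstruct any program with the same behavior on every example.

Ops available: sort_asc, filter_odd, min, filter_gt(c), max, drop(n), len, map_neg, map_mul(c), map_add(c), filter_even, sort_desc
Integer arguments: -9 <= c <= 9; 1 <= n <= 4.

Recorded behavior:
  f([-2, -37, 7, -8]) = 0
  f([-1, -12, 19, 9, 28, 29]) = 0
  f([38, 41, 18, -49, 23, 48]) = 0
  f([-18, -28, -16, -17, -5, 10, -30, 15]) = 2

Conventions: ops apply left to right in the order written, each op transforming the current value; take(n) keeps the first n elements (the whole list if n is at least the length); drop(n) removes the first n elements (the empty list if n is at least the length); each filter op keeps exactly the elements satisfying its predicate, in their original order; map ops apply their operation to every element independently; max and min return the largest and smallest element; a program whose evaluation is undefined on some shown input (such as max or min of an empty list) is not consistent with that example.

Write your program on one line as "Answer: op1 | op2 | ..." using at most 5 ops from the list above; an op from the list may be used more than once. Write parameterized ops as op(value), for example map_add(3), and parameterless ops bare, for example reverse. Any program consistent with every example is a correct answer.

sort_desc | filter_even | drop(3) | len

Check, running the answer program on each example:
  [-2, -37, 7, -8] -> [7, -2, -8, -37] -> [-2, -8] -> [] -> 0
  [-1, -12, 19, 9, 28, 29] -> [29, 28, 19, 9, -1, -12] -> [28, -12] -> [] -> 0
  [38, 41, 18, -49, 23, 48] -> [48, 41, 38, 23, 18, -49] -> [48, 38, 18] -> [] -> 0
  [-18, -28, -16, -17, -5, 10, -30, 15] -> [15, 10, -5, -16, -17, -18, -28, -30] -> [10, -16, -18, -28, -30] -> [-28, -30] -> 2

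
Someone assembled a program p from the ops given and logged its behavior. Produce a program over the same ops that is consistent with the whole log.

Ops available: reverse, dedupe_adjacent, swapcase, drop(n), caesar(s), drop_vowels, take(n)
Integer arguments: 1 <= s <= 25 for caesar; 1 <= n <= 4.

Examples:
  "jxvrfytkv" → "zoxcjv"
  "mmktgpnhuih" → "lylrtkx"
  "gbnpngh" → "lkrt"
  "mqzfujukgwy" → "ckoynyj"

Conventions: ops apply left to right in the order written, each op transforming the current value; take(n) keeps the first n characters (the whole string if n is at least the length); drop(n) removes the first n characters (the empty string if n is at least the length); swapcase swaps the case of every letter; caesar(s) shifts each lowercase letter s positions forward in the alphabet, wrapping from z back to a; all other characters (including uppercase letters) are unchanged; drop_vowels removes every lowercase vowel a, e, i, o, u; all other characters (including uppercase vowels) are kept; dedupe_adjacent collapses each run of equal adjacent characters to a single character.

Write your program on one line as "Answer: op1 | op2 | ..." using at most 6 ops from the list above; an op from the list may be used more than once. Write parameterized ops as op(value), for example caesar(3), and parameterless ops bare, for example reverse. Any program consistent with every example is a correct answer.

drop(1) | caesar(12) | drop_vowels | caesar(18) | drop(2) | reverse

Check, running the answer program on each example:
  "jxvrfytkv" -> "xvrfytkv" -> "jhdrkfwh" -> "jhdrkfwh" -> "bzvjcxoz" -> "vjcxoz" -> "zoxcjv"
  "mmktgpnhuih" -> "mktgpnhuih" -> "ywfsbztgut" -> "ywfsbztgt" -> "qoxktrlyl" -> "xktrlyl" -> "lylrtkx"
  "gbnpngh" -> "bnpngh" -> "nzbzst" -> "nzbzst" -> "frtrkl" -> "trkl" -> "lkrt"
  "mqzfujukgwy" -> "qzfujukgwy" -> "clrgvgwsik" -> "clrgvgwsk" -> "udjynyokc" -> "jynyokc" -> "ckoynyj"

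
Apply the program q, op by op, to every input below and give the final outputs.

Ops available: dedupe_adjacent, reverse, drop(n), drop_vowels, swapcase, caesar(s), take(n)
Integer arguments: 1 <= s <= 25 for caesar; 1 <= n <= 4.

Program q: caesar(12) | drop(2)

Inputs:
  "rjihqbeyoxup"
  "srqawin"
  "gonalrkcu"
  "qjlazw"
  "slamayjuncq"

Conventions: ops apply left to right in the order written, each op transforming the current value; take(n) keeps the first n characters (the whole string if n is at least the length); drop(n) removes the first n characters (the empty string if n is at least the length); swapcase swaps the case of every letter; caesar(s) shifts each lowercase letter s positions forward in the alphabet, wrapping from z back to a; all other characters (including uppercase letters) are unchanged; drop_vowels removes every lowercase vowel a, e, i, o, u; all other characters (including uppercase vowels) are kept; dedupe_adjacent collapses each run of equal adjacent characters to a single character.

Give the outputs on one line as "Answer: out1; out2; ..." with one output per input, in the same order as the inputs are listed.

"utcnqkajgb"; "cmiuz"; "zmxdwog"; "xmli"; "mymkvgzoc"

Execution, op by op:
  "rjihqbeyoxup" -> "dvutcnqkajgb" -> "utcnqkajgb"
  "srqawin" -> "edcmiuz" -> "cmiuz"
  "gonalrkcu" -> "sazmxdwog" -> "zmxdwog"
  "qjlazw" -> "cvxmli" -> "xmli"
  "slamayjuncq" -> "exmymkvgzoc" -> "mymkvgzoc"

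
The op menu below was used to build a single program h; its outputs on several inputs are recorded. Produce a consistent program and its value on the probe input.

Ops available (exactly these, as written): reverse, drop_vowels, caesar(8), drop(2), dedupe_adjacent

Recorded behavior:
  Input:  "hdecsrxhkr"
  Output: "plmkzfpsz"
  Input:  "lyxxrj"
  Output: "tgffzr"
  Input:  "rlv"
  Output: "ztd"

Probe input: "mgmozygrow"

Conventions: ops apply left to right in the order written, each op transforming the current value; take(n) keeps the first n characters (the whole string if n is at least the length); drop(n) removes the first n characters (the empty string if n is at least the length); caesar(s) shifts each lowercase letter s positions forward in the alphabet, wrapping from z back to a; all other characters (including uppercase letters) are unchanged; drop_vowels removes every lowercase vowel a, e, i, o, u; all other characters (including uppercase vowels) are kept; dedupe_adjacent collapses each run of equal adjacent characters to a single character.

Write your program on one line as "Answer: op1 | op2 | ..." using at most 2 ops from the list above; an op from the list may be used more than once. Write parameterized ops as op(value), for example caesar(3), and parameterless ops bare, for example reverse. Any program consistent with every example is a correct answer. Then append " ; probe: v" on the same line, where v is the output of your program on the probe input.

caesar(8) | drop_vowels ; probe: "whgzw"

Check, running the answer program on each example:
  "hdecsrxhkr" -> "plmkazfpsz" -> "plmkzfpsz"
  "lyxxrj" -> "tgffzr" -> "tgffzr"
  "rlv" -> "ztd" -> "ztd"
  probe: "mgmozygrow" -> "uouwhgozwe" -> "whgzw"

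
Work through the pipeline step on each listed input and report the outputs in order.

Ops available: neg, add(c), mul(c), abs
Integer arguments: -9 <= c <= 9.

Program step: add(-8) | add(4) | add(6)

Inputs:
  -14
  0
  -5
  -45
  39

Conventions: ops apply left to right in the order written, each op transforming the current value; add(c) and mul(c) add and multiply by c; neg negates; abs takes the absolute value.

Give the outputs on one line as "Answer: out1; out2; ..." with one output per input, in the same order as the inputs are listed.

-12; 2; -3; -43; 41

Execution, op by op:
  -14 -> -22 -> -18 -> -12
  0 -> -8 -> -4 -> 2
  -5 -> -13 -> -9 -> -3
  -45 -> -53 -> -49 -> -43
  39 -> 31 -> 35 -> 41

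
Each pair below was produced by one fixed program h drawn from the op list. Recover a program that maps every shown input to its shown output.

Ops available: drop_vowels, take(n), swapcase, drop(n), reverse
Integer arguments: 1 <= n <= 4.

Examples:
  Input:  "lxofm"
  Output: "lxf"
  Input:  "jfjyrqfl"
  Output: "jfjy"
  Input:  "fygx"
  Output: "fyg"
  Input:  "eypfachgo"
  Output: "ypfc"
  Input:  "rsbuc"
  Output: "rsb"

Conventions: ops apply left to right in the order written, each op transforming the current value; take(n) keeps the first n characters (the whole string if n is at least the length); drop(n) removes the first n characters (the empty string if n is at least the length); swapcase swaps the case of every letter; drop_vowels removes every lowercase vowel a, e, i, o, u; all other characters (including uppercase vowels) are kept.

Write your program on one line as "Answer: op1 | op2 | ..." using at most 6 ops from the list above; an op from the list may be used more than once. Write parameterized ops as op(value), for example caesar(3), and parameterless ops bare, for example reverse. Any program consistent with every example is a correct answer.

drop_vowels | reverse | drop(1) | reverse | take(4)

Check, running the answer program on each example:
  "lxofm" -> "lxfm" -> "mfxl" -> "fxl" -> "lxf" -> "lxf"
  "jfjyrqfl" -> "jfjyrqfl" -> "lfqryjfj" -> "fqryjfj" -> "jfjyrqf" -> "jfjy"
  "fygx" -> "fygx" -> "xgyf" -> "gyf" -> "fyg" -> "fyg"
  "eypfachgo" -> "ypfchg" -> "ghcfpy" -> "hcfpy" -> "ypfch" -> "ypfc"
  "rsbuc" -> "rsbc" -> "cbsr" -> "bsr" -> "rsb" -> "rsb"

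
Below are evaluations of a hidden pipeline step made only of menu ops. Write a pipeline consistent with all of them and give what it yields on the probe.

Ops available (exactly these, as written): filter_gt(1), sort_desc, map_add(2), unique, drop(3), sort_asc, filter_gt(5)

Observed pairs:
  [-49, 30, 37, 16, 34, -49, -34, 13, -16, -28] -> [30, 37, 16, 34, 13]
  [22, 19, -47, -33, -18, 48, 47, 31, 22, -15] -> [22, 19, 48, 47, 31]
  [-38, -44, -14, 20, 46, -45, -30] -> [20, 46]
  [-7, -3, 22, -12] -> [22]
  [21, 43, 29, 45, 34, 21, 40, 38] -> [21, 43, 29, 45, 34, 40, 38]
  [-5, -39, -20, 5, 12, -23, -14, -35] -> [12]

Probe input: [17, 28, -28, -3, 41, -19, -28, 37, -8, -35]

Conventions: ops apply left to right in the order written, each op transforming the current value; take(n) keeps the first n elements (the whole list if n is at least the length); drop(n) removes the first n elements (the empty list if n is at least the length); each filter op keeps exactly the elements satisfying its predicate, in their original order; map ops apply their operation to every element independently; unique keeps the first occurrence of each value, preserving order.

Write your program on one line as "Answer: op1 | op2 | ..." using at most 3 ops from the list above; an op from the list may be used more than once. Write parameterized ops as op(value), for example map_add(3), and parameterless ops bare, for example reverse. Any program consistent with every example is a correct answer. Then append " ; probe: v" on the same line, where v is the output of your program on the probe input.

filter_gt(1) | filter_gt(5) | unique ; probe: [17, 28, 41, 37]

Check, running the answer program on each example:
  [-49, 30, 37, 16, 34, -49, -34, 13, -16, -28] -> [30, 37, 16, 34, 13] -> [30, 37, 16, 34, 13] -> [30, 37, 16, 34, 13]
  [22, 19, -47, -33, -18, 48, 47, 31, 22, -15] -> [22, 19, 48, 47, 31, 22] -> [22, 19, 48, 47, 31, 22] -> [22, 19, 48, 47, 31]
  [-38, -44, -14, 20, 46, -45, -30] -> [20, 46] -> [20, 46] -> [20, 46]
  [-7, -3, 22, -12] -> [22] -> [22] -> [22]
  [21, 43, 29, 45, 34, 21, 40, 38] -> [21, 43, 29, 45, 34, 21, 40, 38] -> [21, 43, 29, 45, 34, 21, 40, 38] -> [21, 43, 29, 45, 34, 40, 38]
  [-5, -39, -20, 5, 12, -23, -14, -35] -> [5, 12] -> [12] -> [12]
  probe: [17, 28, -28, -3, 41, -19, -28, 37, -8, -35] -> [17, 28, 41, 37] -> [17, 28, 41, 37] -> [17, 28, 41, 37]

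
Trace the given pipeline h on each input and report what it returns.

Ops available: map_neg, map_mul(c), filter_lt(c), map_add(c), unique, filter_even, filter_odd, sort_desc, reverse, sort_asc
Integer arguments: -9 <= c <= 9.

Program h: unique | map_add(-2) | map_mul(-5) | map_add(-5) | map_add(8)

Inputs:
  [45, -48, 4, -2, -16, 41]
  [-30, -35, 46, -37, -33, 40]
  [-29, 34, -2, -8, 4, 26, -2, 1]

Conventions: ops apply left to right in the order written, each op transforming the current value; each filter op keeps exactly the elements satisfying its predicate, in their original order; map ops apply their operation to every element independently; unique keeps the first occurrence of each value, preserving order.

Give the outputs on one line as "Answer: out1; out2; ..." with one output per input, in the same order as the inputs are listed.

Execution, op by op:
  [45, -48, 4, -2, -16, 41] -> [45, -48, 4, -2, -16, 41] -> [43, -50, 2, -4, -18, 39] -> [-215, 250, -10, 20, 90, -195] -> [-220, 245, -15, 15, 85, -200] -> [-212, 253, -7, 23, 93, -192]
  [-30, -35, 46, -37, -33, 40] -> [-30, -35, 46, -37, -33, 40] -> [-32, -37, 44, -39, -35, 38] -> [160, 185, -220, 195, 175, -190] -> [155, 180, -225, 190, 170, -195] -> [163, 188, -217, 198, 178, -187]
  [-29, 34, -2, -8, 4, 26, -2, 1] -> [-29, 34, -2, -8, 4, 26, 1] -> [-31, 32, -4, -10, 2, 24, -1] -> [155, -160, 20, 50, -10, -120, 5] -> [150, -165, 15, 45, -15, -125, 0] -> [158, -157, 23, 53, -7, -117, 8]

[-212, 253, -7, 23, 93, -192]; [163, 188, -217, 198, 178, -187]; [158, -157, 23, 53, -7, -117, 8]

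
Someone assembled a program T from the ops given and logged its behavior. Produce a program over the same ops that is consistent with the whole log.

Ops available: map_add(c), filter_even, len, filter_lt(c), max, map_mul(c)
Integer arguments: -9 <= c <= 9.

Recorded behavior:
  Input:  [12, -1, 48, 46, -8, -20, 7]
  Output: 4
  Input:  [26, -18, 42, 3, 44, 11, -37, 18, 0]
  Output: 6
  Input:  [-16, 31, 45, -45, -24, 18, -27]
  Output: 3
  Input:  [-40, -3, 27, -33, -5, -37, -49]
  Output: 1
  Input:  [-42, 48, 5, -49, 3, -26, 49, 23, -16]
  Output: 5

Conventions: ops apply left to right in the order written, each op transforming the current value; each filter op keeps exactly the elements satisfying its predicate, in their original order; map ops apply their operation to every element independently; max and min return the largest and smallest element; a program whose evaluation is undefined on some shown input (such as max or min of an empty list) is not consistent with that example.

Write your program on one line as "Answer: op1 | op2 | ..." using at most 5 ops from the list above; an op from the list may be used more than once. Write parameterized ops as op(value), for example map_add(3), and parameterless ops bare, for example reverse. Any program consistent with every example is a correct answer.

map_mul(-8) | map_add(6) | filter_lt(5) | len

Check, running the answer program on each example:
  [12, -1, 48, 46, -8, -20, 7] -> [-96, 8, -384, -368, 64, 160, -56] -> [-90, 14, -378, -362, 70, 166, -50] -> [-90, -378, -362, -50] -> 4
  [26, -18, 42, 3, 44, 11, -37, 18, 0] -> [-208, 144, -336, -24, -352, -88, 296, -144, 0] -> [-202, 150, -330, -18, -346, -82, 302, -138, 6] -> [-202, -330, -18, -346, -82, -138] -> 6
  [-16, 31, 45, -45, -24, 18, -27] -> [128, -248, -360, 360, 192, -144, 216] -> [134, -242, -354, 366, 198, -138, 222] -> [-242, -354, -138] -> 3
  [-40, -3, 27, -33, -5, -37, -49] -> [320, 24, -216, 264, 40, 296, 392] -> [326, 30, -210, 270, 46, 302, 398] -> [-210] -> 1
  [-42, 48, 5, -49, 3, -26, 49, 23, -16] -> [336, -384, -40, 392, -24, 208, -392, -184, 128] -> [342, -378, -34, 398, -18, 214, -386, -178, 134] -> [-378, -34, -18, -386, -178] -> 5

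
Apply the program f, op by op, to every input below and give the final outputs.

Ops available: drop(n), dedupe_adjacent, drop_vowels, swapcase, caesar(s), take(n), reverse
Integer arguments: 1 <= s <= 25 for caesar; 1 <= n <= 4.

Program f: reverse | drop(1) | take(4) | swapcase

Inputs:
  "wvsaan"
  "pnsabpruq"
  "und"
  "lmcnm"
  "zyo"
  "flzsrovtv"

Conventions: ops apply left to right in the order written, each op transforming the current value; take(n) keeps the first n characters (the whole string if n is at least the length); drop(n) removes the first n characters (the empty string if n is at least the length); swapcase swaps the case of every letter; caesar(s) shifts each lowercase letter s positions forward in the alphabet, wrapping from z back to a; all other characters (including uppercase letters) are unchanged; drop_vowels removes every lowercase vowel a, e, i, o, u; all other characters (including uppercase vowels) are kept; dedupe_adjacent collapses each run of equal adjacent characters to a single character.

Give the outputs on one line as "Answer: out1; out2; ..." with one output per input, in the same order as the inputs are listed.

"AASV"; "URPB"; "NU"; "NCML"; "YZ"; "TVOR"

Execution, op by op:
  "wvsaan" -> "naasvw" -> "aasvw" -> "aasv" -> "AASV"
  "pnsabpruq" -> "qurpbasnp" -> "urpbasnp" -> "urpb" -> "URPB"
  "und" -> "dnu" -> "nu" -> "nu" -> "NU"
  "lmcnm" -> "mncml" -> "ncml" -> "ncml" -> "NCML"
  "zyo" -> "oyz" -> "yz" -> "yz" -> "YZ"
  "flzsrovtv" -> "vtvorszlf" -> "tvorszlf" -> "tvor" -> "TVOR"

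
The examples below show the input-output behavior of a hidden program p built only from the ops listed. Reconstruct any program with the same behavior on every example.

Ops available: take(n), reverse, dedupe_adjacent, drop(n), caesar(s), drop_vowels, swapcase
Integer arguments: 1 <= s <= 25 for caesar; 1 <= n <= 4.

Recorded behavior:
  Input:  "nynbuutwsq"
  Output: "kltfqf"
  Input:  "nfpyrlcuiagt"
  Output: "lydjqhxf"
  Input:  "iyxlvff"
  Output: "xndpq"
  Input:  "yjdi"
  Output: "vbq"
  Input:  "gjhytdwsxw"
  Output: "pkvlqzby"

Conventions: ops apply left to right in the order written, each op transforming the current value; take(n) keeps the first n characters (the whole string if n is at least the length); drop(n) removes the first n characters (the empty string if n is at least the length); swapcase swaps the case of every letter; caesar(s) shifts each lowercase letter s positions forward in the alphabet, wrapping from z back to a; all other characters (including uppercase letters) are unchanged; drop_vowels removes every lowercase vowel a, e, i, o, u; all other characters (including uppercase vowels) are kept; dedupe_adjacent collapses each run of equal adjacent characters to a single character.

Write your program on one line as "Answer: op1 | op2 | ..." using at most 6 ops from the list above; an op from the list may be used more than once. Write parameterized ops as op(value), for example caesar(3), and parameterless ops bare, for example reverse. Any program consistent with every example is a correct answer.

reverse | drop_vowels | dedupe_adjacent | caesar(18) | drop_vowels

Check, running the answer program on each example:
  "nynbuutwsq" -> "qswtuubnyn" -> "qswtbnyn" -> "qswtbnyn" -> "ikoltfqf" -> "kltfqf"
  "nfpyrlcuiagt" -> "tgaiuclrypfn" -> "tgclrypfn" -> "tgclrypfn" -> "lyudjqhxf" -> "lydjqhxf"
  "iyxlvff" -> "ffvlxyi" -> "ffvlxy" -> "fvlxy" -> "xndpq" -> "xndpq"
  "yjdi" -> "idjy" -> "djy" -> "djy" -> "vbq" -> "vbq"
  "gjhytdwsxw" -> "wxswdtyhjg" -> "wxswdtyhjg" -> "wxswdtyhjg" -> "opkovlqzby" -> "pkvlqzby"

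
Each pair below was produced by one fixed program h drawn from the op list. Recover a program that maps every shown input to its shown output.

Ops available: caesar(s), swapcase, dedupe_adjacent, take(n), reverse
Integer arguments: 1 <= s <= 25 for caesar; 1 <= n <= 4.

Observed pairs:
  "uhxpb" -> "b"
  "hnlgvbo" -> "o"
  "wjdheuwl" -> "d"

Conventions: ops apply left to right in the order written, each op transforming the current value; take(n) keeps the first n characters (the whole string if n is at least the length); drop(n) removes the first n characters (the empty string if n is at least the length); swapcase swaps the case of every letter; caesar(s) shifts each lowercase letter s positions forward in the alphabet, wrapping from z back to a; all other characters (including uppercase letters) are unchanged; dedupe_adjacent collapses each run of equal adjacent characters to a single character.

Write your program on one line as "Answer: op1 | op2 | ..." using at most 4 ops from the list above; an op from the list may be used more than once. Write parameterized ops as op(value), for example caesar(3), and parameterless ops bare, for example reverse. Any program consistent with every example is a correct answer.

take(2) | take(1) | caesar(7)

Check, running the answer program on each example:
  "uhxpb" -> "uh" -> "u" -> "b"
  "hnlgvbo" -> "hn" -> "h" -> "o"
  "wjdheuwl" -> "wj" -> "w" -> "d"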